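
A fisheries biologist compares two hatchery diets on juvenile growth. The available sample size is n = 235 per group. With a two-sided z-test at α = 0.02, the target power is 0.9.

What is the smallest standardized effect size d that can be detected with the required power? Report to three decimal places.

d ≈ 0.333

Need Φ(δ − 2.326) = 0.9, so δ = 2.326 + 1.282 = 3.608.
(The second rejection-region term Φ(−δ − z_{α/2}) is negligible and dropped.)
δ = d·√(n/2) ⇒ d = δ/√(n/2) = 3.608/√(235/2) = 0.3328.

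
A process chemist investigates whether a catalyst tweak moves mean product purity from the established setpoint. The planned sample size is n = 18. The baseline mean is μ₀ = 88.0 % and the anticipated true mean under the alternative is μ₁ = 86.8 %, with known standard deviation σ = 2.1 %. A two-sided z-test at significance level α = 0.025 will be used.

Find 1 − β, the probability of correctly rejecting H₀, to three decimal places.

Power ≈ 0.573

Standardized effect: d = |μ₁ − μ₀| / σ = |86.8 − 88.0| / 2.1 = 0.5714
Noncentrality parameter: δ = d·√n = 0.5714 × √18 = 2.4244
Two-sided α = 0.025 → critical value z_{0.0125} = 2.241.
Power = Φ(δ − 2.241) + Φ(−δ − 2.241) = Φ(0.183) + Φ(-4.666) = 0.5726 + 0.0000 = 0.5726.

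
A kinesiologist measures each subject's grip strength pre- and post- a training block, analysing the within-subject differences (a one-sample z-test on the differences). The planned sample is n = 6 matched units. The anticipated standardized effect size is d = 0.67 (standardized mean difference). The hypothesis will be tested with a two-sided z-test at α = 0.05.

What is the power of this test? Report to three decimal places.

Power ≈ 0.375

Noncentrality parameter: δ = d·√n = 0.67 × √6 = 1.6412
Critical value for a two-sided test at α = 0.05: z_{α/2} = 1.960.
Power = Φ(δ − 1.960) + Φ(−δ − 1.960) = Φ(-0.319) + Φ(-3.601) = 0.3749 + 0.0002 = 0.3751.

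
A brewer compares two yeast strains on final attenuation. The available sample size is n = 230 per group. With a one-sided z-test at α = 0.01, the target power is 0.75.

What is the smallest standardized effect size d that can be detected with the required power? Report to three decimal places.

Need Φ(δ − 2.326) = 0.75, so δ = 2.326 + 0.674 = 3.001.
δ = d·√(n/2) ⇒ d = δ/√(n/2) = 3.001/√(230/2) = 0.2798.

d ≈ 0.280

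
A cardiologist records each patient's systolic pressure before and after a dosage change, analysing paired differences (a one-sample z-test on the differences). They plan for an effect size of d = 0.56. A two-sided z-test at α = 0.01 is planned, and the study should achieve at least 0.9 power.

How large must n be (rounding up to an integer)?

Set Φ(δ − 2.576) = 0.9; then δ − 2.576 = Φ⁻¹(0.9) = 1.282, giving δ = 3.857.
(The Φ(−δ − z_{α/2}) term is vanishingly small for δ > 0 and is dropped in the standard sample-size formula.)
δ = d·√n ⇒ n = (δ/d)² = (3.857 / 0.56)² = 47.45.
Round up to the next whole unit.

n = 48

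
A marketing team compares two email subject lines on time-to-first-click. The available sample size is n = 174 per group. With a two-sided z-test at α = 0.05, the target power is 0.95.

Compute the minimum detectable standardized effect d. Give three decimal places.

d ≈ 0.386

Need Φ(δ − 1.960) = 0.95, so δ = 1.960 + 1.645 = 3.605.
(Lower-tail contribution to power is negligible for δ > 0.)
δ = d·√(n/2) ⇒ d = δ/√(n/2) = 3.605/√(174/2) = 0.3865.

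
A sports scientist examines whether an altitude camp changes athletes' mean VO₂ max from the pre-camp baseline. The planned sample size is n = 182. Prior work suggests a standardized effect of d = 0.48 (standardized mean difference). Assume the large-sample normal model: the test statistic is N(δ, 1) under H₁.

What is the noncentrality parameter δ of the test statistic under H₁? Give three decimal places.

δ ≈ 6.476

The noncentrality parameter scales effect size by the design's sample-size factor: δ = d·√n = 0.48 × √182 = 6.4756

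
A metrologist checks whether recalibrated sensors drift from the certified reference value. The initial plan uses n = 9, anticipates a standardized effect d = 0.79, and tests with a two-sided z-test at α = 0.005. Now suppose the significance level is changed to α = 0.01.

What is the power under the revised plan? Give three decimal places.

Power ≈ 0.418

δ = d·√n = 0.79 × √9 = 2.3700 (unchanged). New critical value: z_{0.005} = 2.576.
Revised power = Φ(δ − 2.576) + Φ(−δ − 2.576) = Φ(-0.206) + Φ(-4.946) = 0.4185 + 0.0000 = 0.4185.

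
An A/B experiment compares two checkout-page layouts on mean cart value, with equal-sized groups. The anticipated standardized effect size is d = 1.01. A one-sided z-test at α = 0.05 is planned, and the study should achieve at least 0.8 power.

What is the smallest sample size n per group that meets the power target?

n = 13 per group

Set Φ(δ − 1.645) = 0.8; then δ − 1.645 = Φ⁻¹(0.8) = 0.842, giving δ = 2.486.
δ = d·√(n/2) ⇒ n = 2(δ/d)² = 2 × (2.486 / 1.01)² = 12.12.
Round up to the next whole unit.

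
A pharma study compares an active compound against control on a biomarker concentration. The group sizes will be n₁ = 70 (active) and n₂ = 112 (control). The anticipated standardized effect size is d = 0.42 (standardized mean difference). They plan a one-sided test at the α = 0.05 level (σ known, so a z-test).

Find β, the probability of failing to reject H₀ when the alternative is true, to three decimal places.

β ≈ 0.133

Noncentrality parameter: δ = d / √(1/n₁ + 1/n₂) = 0.42 / √(1/70 + 1/112) = 2.7566
Critical value for a one-sided test at α = 0.05: z_α = 1.645.
Power = Φ(δ − 1.645) = Φ(1.112) = 0.8669.
Type II error: β = 1 − power = 1 − 0.8669 = 0.1331.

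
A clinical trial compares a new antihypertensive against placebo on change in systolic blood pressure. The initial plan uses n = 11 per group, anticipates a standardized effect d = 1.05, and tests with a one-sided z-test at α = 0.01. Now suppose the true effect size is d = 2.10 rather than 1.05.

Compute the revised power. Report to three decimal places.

With d = 2.10: δ = d·√(n/2) = 2.10 × √(11/2) = 4.9249. Critical value z_{0.01} = 2.326.
Revised power = Φ(δ − 2.326) = Φ(2.599) = 0.9953.

Power ≈ 0.995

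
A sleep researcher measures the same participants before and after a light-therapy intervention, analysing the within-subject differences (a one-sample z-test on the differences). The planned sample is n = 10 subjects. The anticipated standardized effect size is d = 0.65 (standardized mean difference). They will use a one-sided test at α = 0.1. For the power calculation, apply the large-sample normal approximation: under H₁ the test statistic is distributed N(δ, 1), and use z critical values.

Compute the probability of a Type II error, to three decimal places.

β ≈ 0.219

Noncentrality parameter: δ = d·√n = 0.65 × √10 = 2.0555
One-sided α = 0.1 → critical value z_{0.1} = 1.282.
Power = P(Z > 1.282 − δ) = Φ(0.774) = 0.7805.
Type II error: β = 1 − power = 1 − 0.7805 = 0.2195.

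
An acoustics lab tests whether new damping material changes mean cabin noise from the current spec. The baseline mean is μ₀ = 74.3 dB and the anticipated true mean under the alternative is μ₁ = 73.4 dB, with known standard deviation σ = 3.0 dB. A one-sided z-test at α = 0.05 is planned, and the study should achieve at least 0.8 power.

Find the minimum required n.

n = 69

Standardized effect: d = |μ₁ − μ₀| / σ = |73.4 − 74.3| / 3.0 = 0.3000
Set Φ(δ − 1.645) = 0.8; then δ − 1.645 = Φ⁻¹(0.8) = 0.842, giving δ = 2.486.
δ = d·√n ⇒ n = (δ/d)² = (2.486 / 0.3000)² = 68.70.
Rounding up, n = 69.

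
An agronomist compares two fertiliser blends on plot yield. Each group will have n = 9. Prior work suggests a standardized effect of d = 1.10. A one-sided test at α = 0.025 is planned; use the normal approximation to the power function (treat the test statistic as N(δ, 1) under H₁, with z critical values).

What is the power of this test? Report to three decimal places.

Power ≈ 0.646

Noncentrality parameter: δ = d·√(n/2) = 1.10 × √(9/2) = 2.3335
Critical value for a one-sided test at α = 0.025: z_α = 1.960.
Power = P(Z > 1.960 − δ) = Φ(0.373) = 0.6456.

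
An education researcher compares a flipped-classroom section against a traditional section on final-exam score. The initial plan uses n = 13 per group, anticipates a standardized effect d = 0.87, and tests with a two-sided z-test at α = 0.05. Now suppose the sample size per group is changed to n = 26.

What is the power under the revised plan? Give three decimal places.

With n = 26 per group: δ = d·√(n/2) = 0.87 × √(26/2) = 3.1368. Critical value z_{0.025} = 1.960.
Revised power = Φ(δ − 1.960) + Φ(−δ − 1.960) = Φ(1.177) + Φ(-5.097) = 0.8804 + 0.0000 = 0.8804.

Power ≈ 0.880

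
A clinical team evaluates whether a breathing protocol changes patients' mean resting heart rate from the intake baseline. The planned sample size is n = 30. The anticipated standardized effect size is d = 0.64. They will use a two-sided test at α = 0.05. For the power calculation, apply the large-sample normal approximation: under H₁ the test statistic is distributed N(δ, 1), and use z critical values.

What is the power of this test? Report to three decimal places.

Noncentrality parameter: δ = d·√n = 0.64 × √30 = 3.5054
Critical value for a two-sided test at α = 0.05: z_{α/2} = 1.960.
Power = Φ(δ − 1.960) + Φ(−δ − 1.960) = Φ(1.545) + Φ(-5.465) = 0.9389 + 0.0000 = 0.9389.

Power ≈ 0.939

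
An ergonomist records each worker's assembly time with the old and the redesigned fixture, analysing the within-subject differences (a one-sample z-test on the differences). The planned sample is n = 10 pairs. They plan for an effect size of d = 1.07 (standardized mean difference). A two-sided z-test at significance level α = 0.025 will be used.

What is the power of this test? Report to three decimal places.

Noncentrality parameter: δ = d·√n = 1.07 × √10 = 3.3836
Critical value for a two-sided test at α = 0.025: z_{α/2} = 2.241.
Power = Φ(δ − 2.241) + Φ(−δ − 2.241) = Φ(1.142) + Φ(-5.625) = 0.8733 + 0.0000 = 0.8733.

Power ≈ 0.873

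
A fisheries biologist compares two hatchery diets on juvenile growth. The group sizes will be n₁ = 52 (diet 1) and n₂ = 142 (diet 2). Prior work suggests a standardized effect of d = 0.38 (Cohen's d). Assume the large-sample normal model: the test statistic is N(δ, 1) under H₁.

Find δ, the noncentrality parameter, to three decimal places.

δ ≈ 2.344

δ = d / √(1/n₁ + 1/n₂) = 0.38 / √(1/52 + 1/142) = 2.3444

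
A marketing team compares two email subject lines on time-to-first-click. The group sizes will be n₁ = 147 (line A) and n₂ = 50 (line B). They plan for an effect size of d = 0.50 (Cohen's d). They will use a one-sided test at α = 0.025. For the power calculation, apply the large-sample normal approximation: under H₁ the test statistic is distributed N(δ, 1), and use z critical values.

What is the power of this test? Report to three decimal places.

Noncentrality parameter: δ = d / √(1/n₁ + 1/n₂) = 0.50 / √(1/147 + 1/50) = 3.0541
One-sided α = 0.025 → critical value z_{0.025} = 1.960.
Power = P(Z > 1.960 − δ) = Φ(1.094) = 0.8630.

Power ≈ 0.863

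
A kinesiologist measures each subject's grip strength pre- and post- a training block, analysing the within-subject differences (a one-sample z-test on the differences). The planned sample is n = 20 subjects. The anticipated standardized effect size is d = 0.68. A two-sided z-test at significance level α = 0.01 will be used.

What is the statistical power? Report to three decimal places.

Power ≈ 0.679

Noncentrality parameter: δ = d·√n = 0.68 × √20 = 3.0411
Two-sided α = 0.01 → critical value z_{0.005} = 2.576.
Power = Φ(δ − 2.576) + Φ(−δ − 2.576) = Φ(0.465) + Φ(-5.617) = 0.6791 + 0.0000 = 0.6791.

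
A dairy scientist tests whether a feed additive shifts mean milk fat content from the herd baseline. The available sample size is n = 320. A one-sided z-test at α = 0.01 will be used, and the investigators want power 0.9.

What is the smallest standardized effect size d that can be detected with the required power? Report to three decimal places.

Need Φ(δ − 2.326) = 0.9, so δ = 2.326 + 1.282 = 3.608.
δ = d·√n ⇒ d = δ/√n = 3.608/√320 = 0.2017.

d ≈ 0.202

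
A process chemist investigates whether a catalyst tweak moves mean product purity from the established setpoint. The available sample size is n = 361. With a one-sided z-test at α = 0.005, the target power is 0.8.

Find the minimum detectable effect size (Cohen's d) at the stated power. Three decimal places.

Need Φ(δ − 2.576) = 0.8, so δ = 2.576 + 0.842 = 3.417.
δ = d·√n ⇒ d = δ/√n = 3.417/√361 = 0.1799.

d ≈ 0.180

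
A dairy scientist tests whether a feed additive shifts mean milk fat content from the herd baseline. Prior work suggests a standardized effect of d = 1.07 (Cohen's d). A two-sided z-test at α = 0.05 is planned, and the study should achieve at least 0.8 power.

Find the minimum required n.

For power 0.8 need Φ(δ − z_{0.025}) = 0.8, so δ = z_{0.025} + z_{0.20} = 1.960 + 0.842 = 2.802.
(The Φ(−δ − z_{α/2}) term is vanishingly small for δ > 0 and is dropped in the standard sample-size formula.)
δ = d·√n ⇒ n = (δ/d)² = (2.802 / 1.07)² = 6.86.
Round up to the next whole unit.

n = 7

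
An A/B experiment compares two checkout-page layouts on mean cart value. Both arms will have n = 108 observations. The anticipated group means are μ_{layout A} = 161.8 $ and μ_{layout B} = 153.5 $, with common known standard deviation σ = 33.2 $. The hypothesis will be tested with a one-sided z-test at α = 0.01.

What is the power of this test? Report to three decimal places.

Standardized effect: d = |μ_{layout A} − μ_{layout B}| / σ = |161.8 − 153.5| / 33.2 = 0.2500
Noncentrality parameter: δ = d·√(n/2) = 0.2500 × √(108/2) = 1.8371
Critical value for a one-sided test at α = 0.01: z_α = 2.326.
Power = P(Z > 2.326 − δ) = Φ(-0.489) = 0.3123.

Power ≈ 0.312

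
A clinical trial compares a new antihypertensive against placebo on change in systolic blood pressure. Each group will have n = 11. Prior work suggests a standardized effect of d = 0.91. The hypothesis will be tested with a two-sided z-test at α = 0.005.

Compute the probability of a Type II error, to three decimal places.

β ≈ 0.749

Noncentrality parameter: δ = d·√(n/2) = 0.91 × √(11/2) = 2.1341
Two-sided α = 0.005 → critical value z_{0.0025} = 2.807.
Power = Φ(δ − 2.807) + Φ(−δ − 2.807) = Φ(-0.673) + Φ(-4.941) = 0.2505 + 0.0000 = 0.2505.
Type II error: β = 1 − power = 1 − 0.2505 = 0.7495.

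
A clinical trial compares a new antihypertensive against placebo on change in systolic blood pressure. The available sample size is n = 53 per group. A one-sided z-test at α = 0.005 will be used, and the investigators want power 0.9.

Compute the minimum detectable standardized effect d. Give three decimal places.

Need Φ(δ − 2.576) = 0.9, so δ = 2.576 + 1.282 = 3.857.
δ = d·√(n/2) ⇒ d = δ/√(n/2) = 3.857/√(53/2) = 0.7493.

d ≈ 0.749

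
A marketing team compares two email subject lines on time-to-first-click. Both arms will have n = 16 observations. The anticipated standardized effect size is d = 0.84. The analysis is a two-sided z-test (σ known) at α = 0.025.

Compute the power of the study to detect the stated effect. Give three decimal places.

Noncentrality parameter: δ = d·√(n/2) = 0.84 × √(16/2) = 2.3759
Critical value for a two-sided test at α = 0.025: z_{α/2} = 2.241.
Power = Φ(δ − 2.241) + Φ(−δ − 2.241) = Φ(0.134) + Φ(-4.617) = 0.5535 + 0.0000 = 0.5535.

Power ≈ 0.553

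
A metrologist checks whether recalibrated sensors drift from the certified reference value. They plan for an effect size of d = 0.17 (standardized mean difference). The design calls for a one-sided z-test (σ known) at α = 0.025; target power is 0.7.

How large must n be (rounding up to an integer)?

Set Φ(δ − 1.960) = 0.7; then δ − 1.960 = Φ⁻¹(0.7) = 0.524, giving δ = 2.484.
δ = d·√n ⇒ n = (δ/d)² = (2.484 / 0.17)² = 213.57.
Round up to the next whole unit.

n = 214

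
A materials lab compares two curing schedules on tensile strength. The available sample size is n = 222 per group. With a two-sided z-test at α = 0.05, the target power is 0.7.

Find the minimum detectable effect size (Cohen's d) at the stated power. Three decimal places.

d ≈ 0.236

Need Φ(δ − 1.960) = 0.7, so δ = 1.960 + 0.524 = 2.484.
(The second rejection-region term Φ(−δ − z_{α/2}) is negligible and dropped.)
δ = d·√(n/2) ⇒ d = δ/√(n/2) = 2.484/√(222/2) = 0.2358.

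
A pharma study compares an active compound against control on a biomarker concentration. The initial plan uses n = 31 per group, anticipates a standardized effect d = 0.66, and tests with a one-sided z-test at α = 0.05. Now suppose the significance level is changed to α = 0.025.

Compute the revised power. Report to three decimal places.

δ = d·√(n/2) = 0.66 × √(31/2) = 2.5984 (unchanged). New critical value: z_{0.025} = 1.960.
Revised power = Φ(δ − 1.960) = Φ(0.638) = 0.7384.

Power ≈ 0.738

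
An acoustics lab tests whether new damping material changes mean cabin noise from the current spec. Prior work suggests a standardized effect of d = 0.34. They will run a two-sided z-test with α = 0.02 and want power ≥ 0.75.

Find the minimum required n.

For power 0.75 need Φ(δ − z_{0.01}) = 0.75, so δ = z_{0.01} + z_{0.25} = 2.326 + 0.674 = 3.001.
(The Φ(−δ − z_{α/2}) term is vanishingly small for δ > 0 and is dropped in the standard sample-size formula.)
δ = d·√n ⇒ n = (δ/d)² = (3.001 / 0.34)² = 77.90.
Round up to the next whole unit.

n = 78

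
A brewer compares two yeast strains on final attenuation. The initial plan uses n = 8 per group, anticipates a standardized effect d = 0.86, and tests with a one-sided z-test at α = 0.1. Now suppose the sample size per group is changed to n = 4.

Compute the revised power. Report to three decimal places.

Power ≈ 0.474

With n = 4 per group: δ = d·√(n/2) = 0.86 × √(4/2) = 1.2162. Critical value z_{0.1} = 1.282.
Revised power = P(Z > 1.282 − δ) = Φ(-0.065) = 0.4740.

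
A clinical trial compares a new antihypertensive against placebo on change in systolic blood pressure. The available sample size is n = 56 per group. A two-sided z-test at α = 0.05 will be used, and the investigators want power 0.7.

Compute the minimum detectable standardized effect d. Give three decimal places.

Need Φ(δ − 1.960) = 0.7, so δ = 1.960 + 0.524 = 2.484.
(The second rejection-region term Φ(−δ − z_{α/2}) is negligible and dropped.)
δ = d·√(n/2) ⇒ d = δ/√(n/2) = 2.484/√(56/2) = 0.4695.

d ≈ 0.470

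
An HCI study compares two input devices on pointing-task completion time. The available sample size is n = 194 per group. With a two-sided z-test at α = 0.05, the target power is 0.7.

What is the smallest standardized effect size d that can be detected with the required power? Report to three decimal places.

Need Φ(δ − 1.960) = 0.7, so δ = 1.960 + 0.524 = 2.484.
(Lower-tail contribution to power is negligible for δ > 0.)
δ = d·√(n/2) ⇒ d = δ/√(n/2) = 2.484/√(194/2) = 0.2522.

d ≈ 0.252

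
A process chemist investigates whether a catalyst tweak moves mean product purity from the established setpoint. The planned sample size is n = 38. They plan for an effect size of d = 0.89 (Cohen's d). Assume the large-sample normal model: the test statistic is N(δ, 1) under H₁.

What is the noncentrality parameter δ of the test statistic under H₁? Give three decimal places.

δ ≈ 5.486

δ = d·√n = 0.89 × √38 = 5.4863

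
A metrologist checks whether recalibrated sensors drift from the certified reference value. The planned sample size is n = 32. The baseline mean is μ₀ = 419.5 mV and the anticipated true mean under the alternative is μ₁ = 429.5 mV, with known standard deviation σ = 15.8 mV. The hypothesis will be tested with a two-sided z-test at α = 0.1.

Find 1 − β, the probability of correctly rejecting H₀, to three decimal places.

Power ≈ 0.974

Standardized effect: d = |μ₁ − μ₀| / σ = |429.5 − 419.5| / 15.8 = 0.6329
Noncentrality parameter: δ = d·√n = 0.6329 × √32 = 3.5803
Two-sided α = 0.1 → critical value z_{0.05} = 1.645.
Power = Φ(δ − 1.645) + Φ(−δ − 1.645) = Φ(1.935) + Φ(-5.225) = 0.9735 + 0.0000 = 0.9735.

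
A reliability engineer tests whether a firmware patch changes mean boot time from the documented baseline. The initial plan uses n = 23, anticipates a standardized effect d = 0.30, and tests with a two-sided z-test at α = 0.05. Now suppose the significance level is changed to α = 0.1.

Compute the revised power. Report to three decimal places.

Power ≈ 0.419

δ = d·√n = 0.30 × √23 = 1.4387 (unchanged). New critical value: z_{0.05} = 1.645.
Revised power = Φ(δ − 1.645) + Φ(−δ − 1.645) = Φ(-0.206) + Φ(-3.084) = 0.4184 + 0.0010 = 0.4194.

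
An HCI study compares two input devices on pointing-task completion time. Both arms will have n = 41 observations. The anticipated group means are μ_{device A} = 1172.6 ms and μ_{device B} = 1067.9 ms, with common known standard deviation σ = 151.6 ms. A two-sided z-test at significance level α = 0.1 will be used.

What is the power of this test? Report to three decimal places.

Standardized effect: d = |μ_{device A} − μ_{device B}| / σ = |1172.6 − 1067.9| / 151.6 = 0.6906
Noncentrality parameter: δ = d·√(n/2) = 0.6906 × √(41/2) = 3.1270
Two-sided α = 0.1 → critical value z_{0.05} = 1.645.
Power = Φ(δ − 1.645) + Φ(−δ − 1.645) = Φ(1.482) + Φ(-4.772) = 0.9308 + 0.0000 = 0.9308.

Power ≈ 0.931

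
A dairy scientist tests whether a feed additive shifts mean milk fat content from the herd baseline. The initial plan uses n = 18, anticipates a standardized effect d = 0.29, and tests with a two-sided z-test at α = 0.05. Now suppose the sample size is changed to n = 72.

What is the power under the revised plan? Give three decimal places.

Power ≈ 0.692

With n = 72: δ = d·√n = 0.29 × √72 = 2.4607. Critical value z_{0.025} = 1.960.
Revised power = Φ(δ − 1.960) + Φ(−δ − 1.960) = Φ(0.501) + Φ(-4.421) = 0.6917 + 0.0000 = 0.6917.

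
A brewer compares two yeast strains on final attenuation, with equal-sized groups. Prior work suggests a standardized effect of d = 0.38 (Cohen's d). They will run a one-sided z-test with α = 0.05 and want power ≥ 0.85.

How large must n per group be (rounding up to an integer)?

n = 100 per group

Set Φ(δ − 1.645) = 0.85; then δ − 1.645 = Φ⁻¹(0.85) = 1.036, giving δ = 2.681.
δ = d·√(n/2) ⇒ n = 2(δ/d)² = 2 × (2.681 / 0.38)² = 99.57.
Rounding up, n = 100 per group.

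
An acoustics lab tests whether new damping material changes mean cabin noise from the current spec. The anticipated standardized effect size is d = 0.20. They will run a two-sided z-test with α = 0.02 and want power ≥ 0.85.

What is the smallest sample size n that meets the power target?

For power 0.85 need Φ(δ − z_{0.01}) = 0.85, so δ = z_{0.01} + z_{0.15} = 2.326 + 1.036 = 3.363.
(Ignoring the negligible lower-tail rejection probability gives the usual closed-form inversion.)
δ = d·√n ⇒ n = (δ/d)² = (3.363 / 0.20)² = 282.71.
Rounding up, n = 283.

n = 283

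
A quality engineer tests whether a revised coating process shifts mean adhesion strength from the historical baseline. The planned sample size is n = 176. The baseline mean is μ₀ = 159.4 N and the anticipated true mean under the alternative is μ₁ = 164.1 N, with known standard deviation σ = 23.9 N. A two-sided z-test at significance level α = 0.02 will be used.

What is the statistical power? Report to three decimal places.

Standardized effect: d = |μ₁ − μ₀| / σ = |164.1 − 159.4| / 23.9 = 0.1967
Noncentrality parameter: δ = d·√n = 0.1967 × √176 = 2.6089
Critical value for a two-sided test at α = 0.02: z_{α/2} = 2.326.
Power = Φ(δ − 2.326) + Φ(−δ − 2.326) = Φ(0.283) + Φ(-4.935) = 0.6112 + 0.0000 = 0.6112.

Power ≈ 0.611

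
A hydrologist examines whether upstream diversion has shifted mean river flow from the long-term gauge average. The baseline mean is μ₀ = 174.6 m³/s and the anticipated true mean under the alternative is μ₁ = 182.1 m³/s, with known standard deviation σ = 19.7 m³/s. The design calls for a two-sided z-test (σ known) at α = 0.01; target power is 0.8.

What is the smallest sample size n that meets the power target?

n = 81

Standardized effect: d = |μ₁ − μ₀| / σ = |182.1 − 174.6| / 19.7 = 0.3807
Set Φ(δ − 2.576) = 0.8; then δ − 2.576 = Φ⁻¹(0.8) = 0.842, giving δ = 3.417.
(The Φ(−δ − z_{α/2}) term is vanishingly small for δ > 0 and is dropped in the standard sample-size formula.)
δ = d·√n ⇒ n = (δ/d)² = (3.417 / 0.3807)² = 80.58.
Rounding up, n = 81.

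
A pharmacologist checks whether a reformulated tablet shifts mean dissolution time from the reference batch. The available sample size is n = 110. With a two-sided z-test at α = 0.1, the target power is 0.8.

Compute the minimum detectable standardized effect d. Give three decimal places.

Need Φ(δ − 1.645) = 0.8, so δ = 1.645 + 0.842 = 2.486.
(Lower-tail contribution to power is negligible for δ > 0.)
δ = d·√n ⇒ d = δ/√n = 2.486/√110 = 0.2371.

d ≈ 0.237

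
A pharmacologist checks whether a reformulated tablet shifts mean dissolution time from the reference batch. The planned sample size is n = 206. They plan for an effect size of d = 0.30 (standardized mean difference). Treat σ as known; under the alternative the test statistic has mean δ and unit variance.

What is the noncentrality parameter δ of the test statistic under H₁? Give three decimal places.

The noncentrality parameter scales effect size by the design's sample-size factor: δ = d·√n = 0.30 × √206 = 4.3058

δ ≈ 4.306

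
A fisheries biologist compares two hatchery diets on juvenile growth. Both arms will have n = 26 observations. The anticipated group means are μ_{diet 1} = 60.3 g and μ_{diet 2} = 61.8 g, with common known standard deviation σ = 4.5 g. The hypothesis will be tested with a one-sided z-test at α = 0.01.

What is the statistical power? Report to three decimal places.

Power ≈ 0.130

Standardized effect: d = |μ_{diet 1} − μ_{diet 2}| / σ = |60.3 − 61.8| / 4.5 = 0.3333
Noncentrality parameter: δ = d·√(n/2) = 0.3333 × √(26/2) = 1.2019
One-sided α = 0.01 → critical value z_{0.01} = 2.326.
Power = Φ(δ − 2.326) = Φ(-1.124) = 0.1304.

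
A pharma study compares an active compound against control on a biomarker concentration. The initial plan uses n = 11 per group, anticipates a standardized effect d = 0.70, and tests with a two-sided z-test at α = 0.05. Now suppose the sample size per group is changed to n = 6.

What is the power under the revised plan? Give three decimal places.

Power ≈ 0.228

With n = 6 per group: δ = d·√(n/2) = 0.70 × √(6/2) = 1.2124. Critical value z_{0.025} = 1.960.
Revised power = Φ(δ − 1.960) + Φ(−δ − 1.960) = Φ(-0.748) + Φ(-3.172) = 0.2274 + 0.0008 = 0.2281.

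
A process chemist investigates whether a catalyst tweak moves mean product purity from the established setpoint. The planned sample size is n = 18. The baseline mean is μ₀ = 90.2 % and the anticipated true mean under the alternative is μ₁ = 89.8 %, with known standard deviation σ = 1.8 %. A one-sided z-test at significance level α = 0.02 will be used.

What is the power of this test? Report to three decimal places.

Standardized effect: d = |μ₁ − μ₀| / σ = |89.8 − 90.2| / 1.8 = 0.2222
Noncentrality parameter: δ = d·√n = 0.2222 × √18 = 0.9428
Critical value for a one-sided test at α = 0.02: z_α = 2.054.
Power = P(Z > 2.054 − δ) = Φ(-1.111) = 0.1333.

Power ≈ 0.133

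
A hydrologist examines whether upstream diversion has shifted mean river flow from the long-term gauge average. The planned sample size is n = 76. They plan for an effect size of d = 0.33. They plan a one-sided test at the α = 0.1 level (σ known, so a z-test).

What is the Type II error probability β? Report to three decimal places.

Noncentrality parameter: δ = d·√n = 0.33 × √76 = 2.8769
One-sided α = 0.1 → critical value z_{0.1} = 1.282.
Power = P(Z > 1.282 − δ) = Φ(1.595) = 0.9447.
Type II error: β = 1 − power = 1 − 0.9447 = 0.0553.

β ≈ 0.055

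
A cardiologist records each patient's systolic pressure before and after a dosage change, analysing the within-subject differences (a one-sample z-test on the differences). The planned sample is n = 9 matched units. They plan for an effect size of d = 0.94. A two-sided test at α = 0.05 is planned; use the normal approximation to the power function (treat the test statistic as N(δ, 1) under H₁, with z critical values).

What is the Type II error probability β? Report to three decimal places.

β ≈ 0.195

Noncentrality parameter: δ = d·√n = 0.94 × √9 = 2.8200
Two-sided α = 0.05 → critical value z_{0.025} = 1.960.
Power = Φ(δ − 1.960) + Φ(−δ − 1.960) = Φ(0.860) + Φ(-4.780) = 0.8051 + 0.0000 = 0.8051.
Type II error: β = 1 − power = 1 − 0.8051 = 0.1949.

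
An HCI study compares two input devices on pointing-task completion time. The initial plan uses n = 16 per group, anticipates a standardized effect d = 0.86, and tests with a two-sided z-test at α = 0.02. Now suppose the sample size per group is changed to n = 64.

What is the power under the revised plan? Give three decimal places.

With n = 64 per group: δ = d·√(n/2) = 0.86 × √(64/2) = 4.8649. Critical value z_{0.01} = 2.326.
Revised power = Φ(δ − 2.326) + Φ(−δ − 2.326) = Φ(2.539) + Φ(-7.191) = 0.9944 + 0.0000 = 0.9944.

Power ≈ 0.994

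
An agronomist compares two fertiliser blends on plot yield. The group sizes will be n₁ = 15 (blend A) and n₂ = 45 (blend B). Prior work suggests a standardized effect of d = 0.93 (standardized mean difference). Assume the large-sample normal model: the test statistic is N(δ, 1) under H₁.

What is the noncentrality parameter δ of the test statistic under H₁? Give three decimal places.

δ ≈ 3.119

δ = d / √(1/n₁ + 1/n₂) = 0.93 / √(1/15 + 1/45) = 3.1193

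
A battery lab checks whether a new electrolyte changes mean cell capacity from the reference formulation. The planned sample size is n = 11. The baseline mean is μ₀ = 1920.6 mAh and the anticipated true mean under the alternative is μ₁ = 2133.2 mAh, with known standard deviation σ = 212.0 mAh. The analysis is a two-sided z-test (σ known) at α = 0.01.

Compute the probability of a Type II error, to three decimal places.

β ≈ 0.227

Standardized effect: d = |μ₁ − μ₀| / σ = |2133.2 − 1920.6| / 212.0 = 1.0028
Noncentrality parameter: δ = d·√n = 1.0028 × √11 = 3.3260
Two-sided α = 0.01 → critical value z_{0.005} = 2.576.
Power = Φ(δ − 2.576) + Φ(−δ − 2.576) = Φ(0.750) + Φ(-5.902) = 0.7734 + 0.0000 = 0.7734.
Type II error: β = 1 − power = 1 − 0.7734 = 0.2266.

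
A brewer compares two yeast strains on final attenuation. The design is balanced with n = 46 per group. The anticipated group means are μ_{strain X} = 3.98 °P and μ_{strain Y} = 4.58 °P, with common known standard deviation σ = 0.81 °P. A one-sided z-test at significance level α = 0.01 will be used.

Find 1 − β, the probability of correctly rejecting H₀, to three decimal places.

Power ≈ 0.890

Standardized effect: d = |μ_{strain X} − μ_{strain Y}| / σ = |3.98 − 4.58| / 0.81 = 0.7407
Noncentrality parameter: δ = d·√(n/2) = 0.7407 × √(46/2) = 3.5525
One-sided α = 0.01 → critical value z_{0.01} = 2.326.
Power = P(Z > 2.326 − δ) = Φ(1.226) = 0.8899.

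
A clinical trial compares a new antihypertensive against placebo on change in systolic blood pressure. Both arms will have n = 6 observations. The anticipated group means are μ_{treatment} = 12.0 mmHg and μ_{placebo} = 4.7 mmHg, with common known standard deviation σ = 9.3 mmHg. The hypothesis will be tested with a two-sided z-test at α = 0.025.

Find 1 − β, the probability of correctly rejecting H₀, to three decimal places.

Standardized effect: d = |μ_{treatment} − μ_{placebo}| / σ = |12.0 − 4.7| / 9.3 = 0.7849
Noncentrality parameter: δ = d·√(n/2) = 0.7849 × √(6/2) = 1.3596
Two-sided α = 0.025 → critical value z_{0.0125} = 2.241.
Power = Φ(δ − 2.241) + Φ(−δ − 2.241) = Φ(-0.882) + Φ(-3.601) = 0.1889 + 0.0002 = 0.1891.

Power ≈ 0.189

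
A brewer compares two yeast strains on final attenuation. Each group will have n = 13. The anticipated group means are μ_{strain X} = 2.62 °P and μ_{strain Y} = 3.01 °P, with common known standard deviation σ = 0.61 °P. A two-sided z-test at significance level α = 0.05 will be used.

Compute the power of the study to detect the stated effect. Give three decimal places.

Power ≈ 0.371

Standardized effect: d = |μ_{strain X} − μ_{strain Y}| / σ = |2.62 − 3.01| / 0.61 = 0.6393
Noncentrality parameter: δ = d·√(n/2) = 0.6393 × √(13/2) = 1.6300
Critical value for a two-sided test at α = 0.05: z_{α/2} = 1.960.
Power = Φ(δ − 1.960) + Φ(−δ − 1.960) = Φ(-0.330) + Φ(-3.590) = 0.3707 + 0.0002 = 0.3709.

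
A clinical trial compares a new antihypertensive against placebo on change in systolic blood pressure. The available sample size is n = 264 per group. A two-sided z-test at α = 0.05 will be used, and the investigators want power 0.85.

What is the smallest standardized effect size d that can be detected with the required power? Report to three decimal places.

d ≈ 0.261

Required noncentrality: δ = z_{0.025} + z_{0.15} = 1.960 + 1.036 = 2.996.
(Lower-tail contribution to power is negligible for δ > 0.)
δ = d·√(n/2) ⇒ d = δ/√(n/2) = 2.996/√(264/2) = 0.2608.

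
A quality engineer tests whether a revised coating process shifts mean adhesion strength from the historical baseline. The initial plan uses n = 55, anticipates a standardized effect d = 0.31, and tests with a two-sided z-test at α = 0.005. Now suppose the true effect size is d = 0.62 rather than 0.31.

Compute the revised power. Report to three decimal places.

Power ≈ 0.963

With d = 0.62: δ = d·√n = 0.62 × √55 = 4.5980. Critical value z_{0.0025} = 2.807.
Revised power = Φ(δ − 2.807) + Φ(−δ − 2.807) = Φ(1.791) + Φ(-7.405) = 0.9634 + 0.0000 = 0.9634.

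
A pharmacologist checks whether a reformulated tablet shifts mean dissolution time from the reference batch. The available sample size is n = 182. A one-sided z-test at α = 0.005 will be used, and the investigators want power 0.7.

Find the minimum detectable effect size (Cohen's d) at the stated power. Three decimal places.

d ≈ 0.230

Need Φ(δ − 2.576) = 0.7, so δ = 2.576 + 0.524 = 3.100.
δ = d·√n ⇒ d = δ/√n = 3.100/√182 = 0.2298.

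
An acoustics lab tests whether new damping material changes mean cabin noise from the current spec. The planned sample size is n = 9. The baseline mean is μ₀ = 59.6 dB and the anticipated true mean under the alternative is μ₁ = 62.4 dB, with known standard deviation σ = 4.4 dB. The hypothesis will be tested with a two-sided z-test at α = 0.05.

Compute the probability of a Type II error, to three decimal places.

Standardized effect: d = |μ₁ − μ₀| / σ = |62.4 − 59.6| / 4.4 = 0.6364
Noncentrality parameter: δ = d·√n = 0.6364 × √9 = 1.9091
Critical value for a two-sided test at α = 0.05: z_{α/2} = 1.960.
Power = Φ(δ − 1.960) + Φ(−δ − 1.960) = Φ(-0.051) + Φ(-3.869) = 0.4797 + 0.0001 = 0.4798.
Type II error: β = 1 − power = 1 − 0.4798 = 0.5202.

β ≈ 0.520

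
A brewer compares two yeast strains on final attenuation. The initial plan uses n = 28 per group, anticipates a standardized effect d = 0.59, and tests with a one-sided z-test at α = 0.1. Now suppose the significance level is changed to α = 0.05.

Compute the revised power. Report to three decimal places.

Power ≈ 0.713

δ = d·√(n/2) = 0.59 × √(28/2) = 2.2076 (unchanged). New critical value: z_{0.05} = 1.645.
Revised power = Φ(δ − 1.645) = Φ(0.563) = 0.7132.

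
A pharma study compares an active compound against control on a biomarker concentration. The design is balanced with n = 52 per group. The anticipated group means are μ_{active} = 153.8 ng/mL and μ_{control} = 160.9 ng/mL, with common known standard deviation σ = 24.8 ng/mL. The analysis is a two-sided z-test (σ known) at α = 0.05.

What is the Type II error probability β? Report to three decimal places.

Standardized effect: d = |μ_{active} − μ_{control}| / σ = |153.8 − 160.9| / 24.8 = 0.2863
Noncentrality parameter: δ = d·√(n/2) = 0.2863 × √(52/2) = 1.4598
Two-sided α = 0.05 → critical value z_{0.025} = 1.960.
Power = Φ(δ − 1.960) + Φ(−δ − 1.960) = Φ(-0.500) + Φ(-3.420) = 0.3085 + 0.0003 = 0.3088.
Type II error: β = 1 − power = 1 − 0.3088 = 0.6912.

β ≈ 0.691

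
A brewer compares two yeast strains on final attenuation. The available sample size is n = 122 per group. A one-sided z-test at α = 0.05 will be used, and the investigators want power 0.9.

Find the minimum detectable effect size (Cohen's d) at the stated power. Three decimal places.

Required noncentrality: δ = z_{0.05} + z_{0.10} = 1.645 + 1.282 = 2.926.
δ = d·√(n/2) ⇒ d = δ/√(n/2) = 2.926/√(122/2) = 0.3747.

d ≈ 0.375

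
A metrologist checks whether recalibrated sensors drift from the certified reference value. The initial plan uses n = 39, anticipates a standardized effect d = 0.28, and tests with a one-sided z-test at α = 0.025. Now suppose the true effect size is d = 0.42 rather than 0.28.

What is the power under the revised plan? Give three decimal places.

Power ≈ 0.746

With d = 0.42: δ = d·√n = 0.42 × √39 = 2.6229. Critical value z_{0.025} = 1.960.
Revised power = Φ(δ − 1.960) = Φ(0.663) = 0.7463.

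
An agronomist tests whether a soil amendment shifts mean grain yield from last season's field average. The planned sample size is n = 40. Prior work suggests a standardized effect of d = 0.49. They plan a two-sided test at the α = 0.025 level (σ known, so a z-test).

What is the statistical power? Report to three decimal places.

Noncentrality parameter: δ = d·√n = 0.49 × √40 = 3.0990
Two-sided α = 0.025 → critical value z_{0.0125} = 2.241.
Power = Φ(δ − 2.241) + Φ(−δ − 2.241) = Φ(0.858) + Φ(-5.340) = 0.8045 + 0.0000 = 0.8045.

Power ≈ 0.804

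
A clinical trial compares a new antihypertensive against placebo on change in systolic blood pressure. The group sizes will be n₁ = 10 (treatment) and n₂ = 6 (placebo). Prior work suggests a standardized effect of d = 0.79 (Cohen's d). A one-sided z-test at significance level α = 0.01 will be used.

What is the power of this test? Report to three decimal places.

Power ≈ 0.213

Noncentrality parameter: δ = d / √(1/n₁ + 1/n₂) = 0.79 / √(1/10 + 1/6) = 1.5298
One-sided α = 0.01 → critical value z_{0.01} = 2.326.
Power = Φ(δ − 2.326) = Φ(-0.797) = 0.2129.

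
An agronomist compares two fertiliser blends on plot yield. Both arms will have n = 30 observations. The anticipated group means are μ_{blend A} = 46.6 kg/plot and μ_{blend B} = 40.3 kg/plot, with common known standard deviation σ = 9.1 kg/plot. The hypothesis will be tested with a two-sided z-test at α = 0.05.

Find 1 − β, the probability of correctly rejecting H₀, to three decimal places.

Power ≈ 0.765

Standardized effect: d = |μ_{blend A} − μ_{blend B}| / σ = |46.6 − 40.3| / 9.1 = 0.6923
Noncentrality parameter: δ = d·√(n/2) = 0.6923 × √(30/2) = 2.6813
Critical value for a two-sided test at α = 0.05: z_{α/2} = 1.960.
Power = Φ(δ − 1.960) + Φ(−δ − 1.960) = Φ(0.721) + Φ(-4.641) = 0.7646 + 0.0000 = 0.7646.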